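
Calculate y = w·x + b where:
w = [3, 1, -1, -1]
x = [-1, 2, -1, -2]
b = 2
y = 4

y = (3)(-1) + (1)(2) + (-1)(-1) + (-1)(-2) + 2 = 4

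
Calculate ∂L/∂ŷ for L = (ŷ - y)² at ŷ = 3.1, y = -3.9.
∂L/∂ŷ = 14.0

∂L/∂ŷ = 2(ŷ - y) = 2(3.1 - -3.9) = 2(7.0) = 14.0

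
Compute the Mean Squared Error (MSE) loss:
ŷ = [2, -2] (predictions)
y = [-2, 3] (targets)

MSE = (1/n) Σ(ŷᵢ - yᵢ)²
MSE = 20.5

MSE = (1/2)((2--2)² + (-2-3)²) = (1/2)(16 + 25) = 20.5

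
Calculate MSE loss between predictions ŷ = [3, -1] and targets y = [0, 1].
MSE = 6.5

MSE = (1/2)((3-0)² + (-1-1)²) = (1/2)(9 + 4) = 6.5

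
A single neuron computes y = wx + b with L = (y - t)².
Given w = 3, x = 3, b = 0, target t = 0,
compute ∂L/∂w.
∂L/∂w = 54

y = wx + b = (3)(3) + 0 = 9
∂L/∂y = 2(y - t) = 2(9 - 0) = 18
∂y/∂w = x = 3
∂L/∂w = ∂L/∂y · ∂y/∂w = 18 × 3 = 54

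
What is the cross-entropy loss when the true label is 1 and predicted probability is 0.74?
L = 0.3011

L = -1·log(0.74) - 0·log(0.26) = -log(0.74) = 0.3011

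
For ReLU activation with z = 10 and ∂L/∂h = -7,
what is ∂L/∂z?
∂L/∂z = -7

h = ReLU(10) = 10
Since z > 0: ∂h/∂z = 1
∂L/∂z = ∂L/∂h · ∂h/∂z = -7 × 1 = -7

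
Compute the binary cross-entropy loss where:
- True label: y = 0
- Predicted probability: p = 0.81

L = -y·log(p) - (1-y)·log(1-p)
L = 1.661

L = -0·log(0.81) - 1·log(0.19) = -log(0.19) = 1.661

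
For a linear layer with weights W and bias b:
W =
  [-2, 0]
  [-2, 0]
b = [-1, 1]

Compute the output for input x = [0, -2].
y = [-1, 1]

Wx = [-2×0 + 0×-2, -2×0 + 0×-2]
   = [0, 0]
y = Wx + b = [0 + -1, 0 + 1] = [-1, 1]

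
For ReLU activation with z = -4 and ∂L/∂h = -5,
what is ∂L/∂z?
∂L/∂z = 0

h = ReLU(-4) = 0
Since z < 0: ∂h/∂z = 0
∂L/∂z = ∂L/∂h · ∂h/∂z = -5 × 0 = 0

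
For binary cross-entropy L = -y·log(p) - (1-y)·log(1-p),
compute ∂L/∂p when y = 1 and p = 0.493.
∂L/∂p = -2.028

∂L/∂p = -y/p + (1-y)/(1-p) = -1/0.493 + 0 = -2.028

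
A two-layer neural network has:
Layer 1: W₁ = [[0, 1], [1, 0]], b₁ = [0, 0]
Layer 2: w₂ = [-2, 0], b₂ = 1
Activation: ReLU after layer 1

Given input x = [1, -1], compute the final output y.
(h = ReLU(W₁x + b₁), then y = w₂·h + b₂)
y = 1

Layer 1 pre-activation: z₁ = [-1, 1]
After ReLU: h = [0, 1]
Layer 2 output: y = -2×0 + 0×1 + 1 = 1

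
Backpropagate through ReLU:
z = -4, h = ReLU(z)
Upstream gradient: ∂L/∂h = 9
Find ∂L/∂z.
∂L/∂z = 0

h = ReLU(-4) = 0
Since z < 0: ∂h/∂z = 0
∂L/∂z = ∂L/∂h · ∂h/∂z = 9 × 0 = 0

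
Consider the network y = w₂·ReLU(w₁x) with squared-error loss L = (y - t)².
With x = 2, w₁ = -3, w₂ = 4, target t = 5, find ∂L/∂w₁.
∂L/∂w₁ = 0

Forward pass:
z = w₁x = -3×2 = -6
h = ReLU(-6) = 0
y = w₂h = 4×0 = 0

Backward pass:
∂L/∂y = 2(y - t) = 2(0 - 5) = -10
∂y/∂h = w₂ = 4
∂h/∂z = 0 (ReLU derivative)
∂z/∂w₁ = x = 2

∂L/∂w₁ = -10 × 4 × 0 × 2 = 0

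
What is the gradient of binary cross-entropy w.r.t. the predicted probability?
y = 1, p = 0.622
∂L/∂p = -1.608

∂L/∂p = -y/p + (1-y)/(1-p) = -1/0.622 + 0 = -1.608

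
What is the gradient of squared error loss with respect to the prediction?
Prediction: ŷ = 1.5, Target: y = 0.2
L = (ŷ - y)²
∂L/∂ŷ = 2.6

∂L/∂ŷ = 2(ŷ - y) = 2(1.5 - 0.2) = 2(1.3) = 2.6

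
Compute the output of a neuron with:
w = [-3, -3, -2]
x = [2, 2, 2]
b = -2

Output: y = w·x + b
y = -18

y = (-3)(2) + (-3)(2) + (-2)(2) + -2 = -18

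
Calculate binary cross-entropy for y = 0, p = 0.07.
L = 0.07257

L = -0·log(0.07) - 1·log(0.93) = -log(0.93) = 0.07257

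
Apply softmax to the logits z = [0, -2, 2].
p = [0.1173, 0.0159, 0.8668]

exp(z) = [1, 0.1353, 7.389]
Sum = 8.524
p = [0.1173, 0.0159, 0.8668]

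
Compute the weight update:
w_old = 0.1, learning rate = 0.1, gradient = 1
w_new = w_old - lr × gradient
w_new = 0

w_new = w - η·∂L/∂w = 0.1 - 0.1×(1) = 0.1 - (0.1) = 0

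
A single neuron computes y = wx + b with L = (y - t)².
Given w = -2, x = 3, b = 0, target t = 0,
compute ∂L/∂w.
∂L/∂w = -36

y = wx + b = (-2)(3) + 0 = -6
∂L/∂y = 2(y - t) = 2(-6 - 0) = -12
∂y/∂w = x = 3
∂L/∂w = ∂L/∂y · ∂y/∂w = -12 × 3 = -36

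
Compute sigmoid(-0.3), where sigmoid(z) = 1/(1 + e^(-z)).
0.4256

sigmoid(-0.3) = 1/(1 + e^(0.3)) = 1/(1 + 1.35) = 0.4256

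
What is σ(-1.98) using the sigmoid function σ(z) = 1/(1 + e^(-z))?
0.1213

sigmoid(-1.98) = 1/(1 + e^(1.98)) = 1/(1 + 7.243) = 0.1213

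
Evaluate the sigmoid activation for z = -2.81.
0.05679

sigmoid(-2.81) = 1/(1 + e^(2.81)) = 1/(1 + 16.61) = 0.05679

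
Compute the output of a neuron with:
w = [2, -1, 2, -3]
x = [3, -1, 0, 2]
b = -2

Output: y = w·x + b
y = -1

y = (2)(3) + (-1)(-1) + (2)(0) + (-3)(2) + -2 = -1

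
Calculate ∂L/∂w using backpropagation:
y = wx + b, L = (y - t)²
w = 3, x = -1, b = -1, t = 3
∂L/∂w = 14

y = wx + b = (3)(-1) + -1 = -4
∂L/∂y = 2(y - t) = 2(-4 - 3) = -14
∂y/∂w = x = -1
∂L/∂w = ∂L/∂y · ∂y/∂w = -14 × -1 = 14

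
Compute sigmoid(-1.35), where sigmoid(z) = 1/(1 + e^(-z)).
0.2059

sigmoid(-1.35) = 1/(1 + e^(1.35)) = 1/(1 + 3.857) = 0.2059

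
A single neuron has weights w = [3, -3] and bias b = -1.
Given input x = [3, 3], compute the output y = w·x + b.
y = -1

y = (3)(3) + (-3)(3) + -1 = -1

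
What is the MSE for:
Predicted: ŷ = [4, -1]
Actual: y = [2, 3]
MSE = 10

MSE = (1/2)((4-2)² + (-1-3)²) = (1/2)(4 + 16) = 10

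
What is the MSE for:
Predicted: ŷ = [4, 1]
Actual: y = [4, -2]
MSE = 4.5

MSE = (1/2)((4-4)² + (1--2)²) = (1/2)(0 + 9) = 4.5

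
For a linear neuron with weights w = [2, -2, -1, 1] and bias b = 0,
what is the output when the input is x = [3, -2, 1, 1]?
y = 10

y = (2)(3) + (-2)(-2) + (-1)(1) + (1)(1) + 0 = 10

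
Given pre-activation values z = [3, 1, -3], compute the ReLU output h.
h = [3, 1, 0]

ReLU applied element-wise: max(0,3)=3, max(0,1)=1, max(0,-3)=0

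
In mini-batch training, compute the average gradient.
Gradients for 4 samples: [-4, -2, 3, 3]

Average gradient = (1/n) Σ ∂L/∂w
Average gradient = 0

Average = (1/4)(-4 + -2 + 3 + 3) = 0/4 = 0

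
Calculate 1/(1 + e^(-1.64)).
0.8375

sigmoid(1.64) = 1/(1 + e^(-1.64)) = 1/(1 + 0.194) = 0.8375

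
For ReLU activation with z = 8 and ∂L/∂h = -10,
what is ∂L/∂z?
∂L/∂z = -10

h = ReLU(8) = 8
Since z > 0: ∂h/∂z = 1
∂L/∂z = ∂L/∂h · ∂h/∂z = -10 × 1 = -10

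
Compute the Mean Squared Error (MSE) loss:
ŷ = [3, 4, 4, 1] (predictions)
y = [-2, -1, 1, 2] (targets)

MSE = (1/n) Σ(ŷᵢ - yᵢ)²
MSE = 15

MSE = (1/4)((3--2)² + (4--1)² + (4-1)² + (1-2)²) = (1/4)(25 + 25 + 9 + 1) = 15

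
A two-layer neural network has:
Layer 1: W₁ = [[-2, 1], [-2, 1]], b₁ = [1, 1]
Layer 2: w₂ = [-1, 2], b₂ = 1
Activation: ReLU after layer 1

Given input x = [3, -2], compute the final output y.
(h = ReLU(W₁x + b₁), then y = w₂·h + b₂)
y = 1

Layer 1 pre-activation: z₁ = [-7, -7]
After ReLU: h = [0, 0]
Layer 2 output: y = -1×0 + 2×0 + 1 = 1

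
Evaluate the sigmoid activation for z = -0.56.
0.3635

sigmoid(-0.56) = 1/(1 + e^(0.56)) = 1/(1 + 1.751) = 0.3635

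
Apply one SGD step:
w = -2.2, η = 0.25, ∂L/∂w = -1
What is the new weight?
w_new = -1.95

w_new = w - η·∂L/∂w = -2.2 - 0.25×(-1) = -2.2 - (-0.25) = -1.95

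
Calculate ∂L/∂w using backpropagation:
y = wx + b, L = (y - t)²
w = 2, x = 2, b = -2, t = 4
∂L/∂w = -8

y = wx + b = (2)(2) + -2 = 2
∂L/∂y = 2(y - t) = 2(2 - 4) = -4
∂y/∂w = x = 2
∂L/∂w = ∂L/∂y · ∂y/∂w = -4 × 2 = -8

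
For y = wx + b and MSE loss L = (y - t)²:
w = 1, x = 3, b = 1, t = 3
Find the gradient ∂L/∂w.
∂L/∂w = 6

y = wx + b = (1)(3) + 1 = 4
∂L/∂y = 2(y - t) = 2(4 - 3) = 2
∂y/∂w = x = 3
∂L/∂w = ∂L/∂y · ∂y/∂w = 2 × 3 = 6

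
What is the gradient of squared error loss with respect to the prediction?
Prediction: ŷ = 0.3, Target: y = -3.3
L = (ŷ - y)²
∂L/∂ŷ = 7.2

∂L/∂ŷ = 2(ŷ - y) = 2(0.3 - -3.3) = 2(3.6) = 7.2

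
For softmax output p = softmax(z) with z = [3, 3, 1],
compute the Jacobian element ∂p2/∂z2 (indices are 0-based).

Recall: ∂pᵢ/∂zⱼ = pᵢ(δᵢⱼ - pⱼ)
∂p2/∂z2 = 0.05936

p = softmax(z) = [0.4683, 0.4683, 0.06338]
p2 = 0.06338

∂p2/∂z2 = p2(1 - p2) = 0.06338 × (1 - 0.06338) = 0.05936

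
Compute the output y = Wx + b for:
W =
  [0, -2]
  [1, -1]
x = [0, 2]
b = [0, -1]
y = [-4, -3]

Wx = [0×0 + -2×2, 1×0 + -1×2]
   = [-4, -2]
y = Wx + b = [-4 + 0, -2 + -1] = [-4, -3]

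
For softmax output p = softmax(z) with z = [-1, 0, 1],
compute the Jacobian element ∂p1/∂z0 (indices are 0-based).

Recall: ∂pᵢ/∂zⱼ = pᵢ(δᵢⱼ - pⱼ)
∂p1/∂z0 = -0.02203

p = softmax(z) = [0.09003, 0.2447, 0.6652]
p1 = 0.2447, p0 = 0.09003

∂p1/∂z0 = -p1 × p0 = -0.2447 × 0.09003 = -0.02203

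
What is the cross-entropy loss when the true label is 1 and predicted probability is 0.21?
L = 1.561

L = -1·log(0.21) - 0·log(0.79) = -log(0.21) = 1.561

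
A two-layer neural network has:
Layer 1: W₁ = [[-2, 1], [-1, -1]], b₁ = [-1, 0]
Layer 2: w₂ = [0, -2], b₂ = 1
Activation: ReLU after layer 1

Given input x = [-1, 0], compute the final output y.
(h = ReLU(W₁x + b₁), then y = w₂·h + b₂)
y = -1

Layer 1 pre-activation: z₁ = [1, 1]
After ReLU: h = [1, 1]
Layer 2 output: y = 0×1 + -2×1 + 1 = -1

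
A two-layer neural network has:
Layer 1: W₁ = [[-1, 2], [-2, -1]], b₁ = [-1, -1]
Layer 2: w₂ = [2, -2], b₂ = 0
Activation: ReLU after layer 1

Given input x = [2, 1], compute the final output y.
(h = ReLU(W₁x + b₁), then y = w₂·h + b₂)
y = 0

Layer 1 pre-activation: z₁ = [-1, -6]
After ReLU: h = [0, 0]
Layer 2 output: y = 2×0 + -2×0 + 0 = 0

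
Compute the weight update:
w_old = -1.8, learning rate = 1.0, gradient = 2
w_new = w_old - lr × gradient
w_new = -3.8

w_new = w - η·∂L/∂w = -1.8 - 1.0×(2) = -1.8 - (2) = -3.8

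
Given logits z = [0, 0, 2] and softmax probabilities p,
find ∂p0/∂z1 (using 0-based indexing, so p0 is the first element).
∂p0/∂z1 = -0.01134

p = softmax(z) = [0.1065, 0.1065, 0.787]
p0 = 0.1065, p1 = 0.1065

∂p0/∂z1 = -p0 × p1 = -0.1065 × 0.1065 = -0.01134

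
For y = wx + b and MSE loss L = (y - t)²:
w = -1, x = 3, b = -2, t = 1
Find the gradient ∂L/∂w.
∂L/∂w = -36

y = wx + b = (-1)(3) + -2 = -5
∂L/∂y = 2(y - t) = 2(-5 - 1) = -12
∂y/∂w = x = 3
∂L/∂w = ∂L/∂y · ∂y/∂w = -12 × 3 = -36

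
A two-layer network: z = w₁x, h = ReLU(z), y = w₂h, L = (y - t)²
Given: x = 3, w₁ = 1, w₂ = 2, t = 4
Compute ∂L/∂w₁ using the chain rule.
∂L/∂w₁ = 24

Forward pass:
z = w₁x = 1×3 = 3
h = ReLU(3) = 3
y = w₂h = 2×3 = 6

Backward pass:
∂L/∂y = 2(y - t) = 2(6 - 4) = 4
∂y/∂h = w₂ = 2
∂h/∂z = 1 (ReLU derivative)
∂z/∂w₁ = x = 3

∂L/∂w₁ = 4 × 2 × 1 × 3 = 24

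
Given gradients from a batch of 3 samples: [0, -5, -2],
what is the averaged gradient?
Average gradient = -2.333

Average = (1/3)(0 + -5 + -2) = -7/3 = -2.333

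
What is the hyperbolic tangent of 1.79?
0.9458

tanh(1.79) = (e^(1.79) - e^(-1.79))/(e^(1.79) + e^(-1.79)) = 0.9458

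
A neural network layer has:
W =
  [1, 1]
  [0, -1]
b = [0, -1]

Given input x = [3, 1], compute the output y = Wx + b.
y = [4, -2]

Wx = [1×3 + 1×1, 0×3 + -1×1]
   = [4, -1]
y = Wx + b = [4 + 0, -1 + -1] = [4, -2]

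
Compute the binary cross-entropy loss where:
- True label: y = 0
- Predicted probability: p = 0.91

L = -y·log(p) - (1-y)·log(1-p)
L = 2.408

L = -0·log(0.91) - 1·log(0.09) = -log(0.09) = 2.408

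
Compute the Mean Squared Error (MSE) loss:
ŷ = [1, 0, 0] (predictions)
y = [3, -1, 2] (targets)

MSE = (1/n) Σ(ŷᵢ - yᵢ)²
MSE = 3

MSE = (1/3)((1-3)² + (0--1)² + (0-2)²) = (1/3)(4 + 1 + 4) = 3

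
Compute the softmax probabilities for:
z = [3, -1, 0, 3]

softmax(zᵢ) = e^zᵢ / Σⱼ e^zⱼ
p = [0.4835, 0.0089, 0.0241, 0.4835]

exp(z) = [20.09, 0.3679, 1, 20.09]
Sum = 41.54
p = [0.4835, 0.0089, 0.0241, 0.4835]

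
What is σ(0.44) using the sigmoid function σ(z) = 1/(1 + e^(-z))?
0.6083

sigmoid(0.44) = 1/(1 + e^(-0.44)) = 1/(1 + 0.644) = 0.6083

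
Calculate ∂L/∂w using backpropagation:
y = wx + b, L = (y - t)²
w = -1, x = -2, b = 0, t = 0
∂L/∂w = -8

y = wx + b = (-1)(-2) + 0 = 2
∂L/∂y = 2(y - t) = 2(2 - 0) = 4
∂y/∂w = x = -2
∂L/∂w = ∂L/∂y · ∂y/∂w = 4 × -2 = -8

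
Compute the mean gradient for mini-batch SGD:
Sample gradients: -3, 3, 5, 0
Average gradient = 1.25

Average = (1/4)(-3 + 3 + 5 + 0) = 5/4 = 1.25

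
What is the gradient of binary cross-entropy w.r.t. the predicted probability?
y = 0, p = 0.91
∂L/∂p = 11.11

∂L/∂p = -y/p + (1-y)/(1-p) = 0 + 1/0.09 = 11.11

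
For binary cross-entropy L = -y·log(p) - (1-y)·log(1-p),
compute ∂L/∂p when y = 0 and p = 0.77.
∂L/∂p = 4.348

∂L/∂p = -y/p + (1-y)/(1-p) = 0 + 1/0.23 = 4.348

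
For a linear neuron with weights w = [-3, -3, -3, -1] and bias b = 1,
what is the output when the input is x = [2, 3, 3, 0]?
y = -23

y = (-3)(2) + (-3)(3) + (-3)(3) + (-1)(0) + 1 = -23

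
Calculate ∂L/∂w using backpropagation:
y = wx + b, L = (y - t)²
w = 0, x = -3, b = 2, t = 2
∂L/∂w = 0

y = wx + b = (0)(-3) + 2 = 2
∂L/∂y = 2(y - t) = 2(2 - 2) = 0
∂y/∂w = x = -3
∂L/∂w = ∂L/∂y · ∂y/∂w = 0 × -3 = 0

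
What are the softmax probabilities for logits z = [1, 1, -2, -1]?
p = [0.4576, 0.4576, 0.0228, 0.0619]

exp(z) = [2.718, 2.718, 0.1353, 0.3679]
Sum = 5.94
p = [0.4576, 0.4576, 0.0228, 0.0619]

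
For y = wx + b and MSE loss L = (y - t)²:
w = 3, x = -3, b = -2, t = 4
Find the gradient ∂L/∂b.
∂L/∂b = -30

y = wx + b = (3)(-3) + -2 = -11
∂L/∂y = 2(y - t) = 2(-11 - 4) = -30
∂y/∂b = 1
∂L/∂b = ∂L/∂y · ∂y/∂b = -30 × 1 = -30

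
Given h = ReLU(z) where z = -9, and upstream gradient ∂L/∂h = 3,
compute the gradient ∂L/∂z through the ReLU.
∂L/∂z = 0

h = ReLU(-9) = 0
Since z < 0: ∂h/∂z = 0
∂L/∂z = ∂L/∂h · ∂h/∂z = 3 × 0 = 0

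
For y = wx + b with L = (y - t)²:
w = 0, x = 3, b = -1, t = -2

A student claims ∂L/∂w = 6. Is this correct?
Correct

y = (0)(3) + -1 = -1
∂L/∂y = 2(y - t) = 2(-1 - -2) = 2
∂y/∂w = x = 3
∂L/∂w = 2 × 3 = 6

Claimed value: 6
Correct: The correct gradient is 6.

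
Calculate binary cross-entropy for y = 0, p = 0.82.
L = 1.715

L = -0·log(0.82) - 1·log(0.18) = -log(0.18) = 1.715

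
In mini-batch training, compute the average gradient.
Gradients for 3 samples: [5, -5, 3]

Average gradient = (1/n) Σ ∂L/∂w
Average gradient = 1

Average = (1/3)(5 + -5 + 3) = 3/3 = 1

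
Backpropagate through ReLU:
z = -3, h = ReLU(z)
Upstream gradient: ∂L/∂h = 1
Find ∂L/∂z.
∂L/∂z = 0

h = ReLU(-3) = 0
Since z < 0: ∂h/∂z = 0
∂L/∂z = ∂L/∂h · ∂h/∂z = 1 × 0 = 0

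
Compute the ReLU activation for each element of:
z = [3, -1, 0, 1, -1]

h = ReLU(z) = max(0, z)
h = [3, 0, 0, 1, 0]

ReLU applied element-wise: max(0,3)=3, max(0,-1)=0, max(0,0)=0, max(0,1)=1, max(0,-1)=0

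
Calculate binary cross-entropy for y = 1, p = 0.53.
L = 0.6349

L = -1·log(0.53) - 0·log(0.47) = -log(0.53) = 0.6349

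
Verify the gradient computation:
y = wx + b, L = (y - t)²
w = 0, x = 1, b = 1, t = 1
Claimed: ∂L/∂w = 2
Incorrect

y = (0)(1) + 1 = 1
∂L/∂y = 2(y - t) = 2(1 - 1) = 0
∂y/∂w = x = 1
∂L/∂w = 0 × 1 = 0

Claimed value: 2
Incorrect: The correct gradient is 0.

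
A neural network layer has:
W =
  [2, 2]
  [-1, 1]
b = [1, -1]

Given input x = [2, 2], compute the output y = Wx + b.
y = [9, -1]

Wx = [2×2 + 2×2, -1×2 + 1×2]
   = [8, 0]
y = Wx + b = [8 + 1, 0 + -1] = [9, -1]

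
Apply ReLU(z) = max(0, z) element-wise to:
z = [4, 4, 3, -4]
h = [4, 4, 3, 0]

ReLU applied element-wise: max(0,4)=4, max(0,4)=4, max(0,3)=3, max(0,-4)=0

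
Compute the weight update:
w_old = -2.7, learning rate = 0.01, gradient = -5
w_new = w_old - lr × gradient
w_new = -2.65

w_new = w - η·∂L/∂w = -2.7 - 0.01×(-5) = -2.7 - (-0.05) = -2.65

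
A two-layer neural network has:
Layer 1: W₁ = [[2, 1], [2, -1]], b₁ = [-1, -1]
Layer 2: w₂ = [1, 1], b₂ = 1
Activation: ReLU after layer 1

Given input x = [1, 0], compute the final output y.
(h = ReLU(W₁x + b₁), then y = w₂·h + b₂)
y = 3

Layer 1 pre-activation: z₁ = [1, 1]
After ReLU: h = [1, 1]
Layer 2 output: y = 1×1 + 1×1 + 1 = 3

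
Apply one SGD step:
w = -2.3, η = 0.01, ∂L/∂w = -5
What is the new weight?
w_new = -2.25

w_new = w - η·∂L/∂w = -2.3 - 0.01×(-5) = -2.3 - (-0.05) = -2.25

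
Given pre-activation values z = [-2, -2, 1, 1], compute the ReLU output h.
h = [0, 0, 1, 1]

ReLU applied element-wise: max(0,-2)=0, max(0,-2)=0, max(0,1)=1, max(0,1)=1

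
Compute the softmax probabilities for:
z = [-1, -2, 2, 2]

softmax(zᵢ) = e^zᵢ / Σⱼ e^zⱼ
p = [0.0241, 0.0089, 0.4835, 0.4835]

exp(z) = [0.3679, 0.1353, 7.389, 7.389]
Sum = 15.28
p = [0.0241, 0.0089, 0.4835, 0.4835]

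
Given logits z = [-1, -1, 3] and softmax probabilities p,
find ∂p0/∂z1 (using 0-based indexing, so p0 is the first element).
∂p0/∂z1 = -0.0003122

p = softmax(z) = [0.01767, 0.01767, 0.9647]
p0 = 0.01767, p1 = 0.01767

∂p0/∂z1 = -p0 × p1 = -0.01767 × 0.01767 = -0.0003122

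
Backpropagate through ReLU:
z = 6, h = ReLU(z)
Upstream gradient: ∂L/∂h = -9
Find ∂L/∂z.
∂L/∂z = -9

h = ReLU(6) = 6
Since z > 0: ∂h/∂z = 1
∂L/∂z = ∂L/∂h · ∂h/∂z = -9 × 1 = -9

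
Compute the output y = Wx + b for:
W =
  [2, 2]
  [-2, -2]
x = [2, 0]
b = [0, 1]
y = [4, -3]

Wx = [2×2 + 2×0, -2×2 + -2×0]
   = [4, -4]
y = Wx + b = [4 + 0, -4 + 1] = [4, -3]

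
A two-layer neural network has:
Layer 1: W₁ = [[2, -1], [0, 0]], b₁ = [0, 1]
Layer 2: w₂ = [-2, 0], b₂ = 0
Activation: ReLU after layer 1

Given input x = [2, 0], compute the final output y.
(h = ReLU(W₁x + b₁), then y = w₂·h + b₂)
y = -8

Layer 1 pre-activation: z₁ = [4, 1]
After ReLU: h = [4, 1]
Layer 2 output: y = -2×4 + 0×1 + 0 = -8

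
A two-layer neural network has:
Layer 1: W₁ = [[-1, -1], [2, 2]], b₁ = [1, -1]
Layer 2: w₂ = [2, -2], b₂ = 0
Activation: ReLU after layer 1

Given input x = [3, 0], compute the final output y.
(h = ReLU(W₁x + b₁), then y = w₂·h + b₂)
y = -10

Layer 1 pre-activation: z₁ = [-2, 5]
After ReLU: h = [0, 5]
Layer 2 output: y = 2×0 + -2×5 + 0 = -10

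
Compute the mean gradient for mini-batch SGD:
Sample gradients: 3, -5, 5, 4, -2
Average gradient = 1

Average = (1/5)(3 + -5 + 5 + 4 + -2) = 5/5 = 1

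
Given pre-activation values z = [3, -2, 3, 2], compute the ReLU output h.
h = [3, 0, 3, 2]

ReLU applied element-wise: max(0,3)=3, max(0,-2)=0, max(0,3)=3, max(0,2)=2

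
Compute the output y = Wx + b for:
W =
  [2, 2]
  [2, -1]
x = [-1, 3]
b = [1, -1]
y = [5, -6]

Wx = [2×-1 + 2×3, 2×-1 + -1×3]
   = [4, -5]
y = Wx + b = [4 + 1, -5 + -1] = [5, -6]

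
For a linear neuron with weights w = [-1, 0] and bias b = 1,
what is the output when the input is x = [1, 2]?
y = 0

y = (-1)(1) + (0)(2) + 1 = 0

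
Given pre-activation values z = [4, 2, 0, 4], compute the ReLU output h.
h = [4, 2, 0, 4]

ReLU applied element-wise: max(0,4)=4, max(0,2)=2, max(0,0)=0, max(0,4)=4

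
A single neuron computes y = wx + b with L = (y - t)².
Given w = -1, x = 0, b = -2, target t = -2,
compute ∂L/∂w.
∂L/∂w = 0

y = wx + b = (-1)(0) + -2 = -2
∂L/∂y = 2(y - t) = 2(-2 - -2) = 0
∂y/∂w = x = 0
∂L/∂w = ∂L/∂y · ∂y/∂w = 0 × 0 = 0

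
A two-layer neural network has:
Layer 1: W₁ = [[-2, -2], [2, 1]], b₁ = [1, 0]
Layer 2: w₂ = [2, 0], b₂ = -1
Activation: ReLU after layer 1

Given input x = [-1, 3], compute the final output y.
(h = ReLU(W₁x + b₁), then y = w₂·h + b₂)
y = -1

Layer 1 pre-activation: z₁ = [-3, 1]
After ReLU: h = [0, 1]
Layer 2 output: y = 2×0 + 0×1 + -1 = -1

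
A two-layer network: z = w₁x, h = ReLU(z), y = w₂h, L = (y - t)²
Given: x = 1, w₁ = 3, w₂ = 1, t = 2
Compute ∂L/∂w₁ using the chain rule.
∂L/∂w₁ = 2

Forward pass:
z = w₁x = 3×1 = 3
h = ReLU(3) = 3
y = w₂h = 1×3 = 3

Backward pass:
∂L/∂y = 2(y - t) = 2(3 - 2) = 2
∂y/∂h = w₂ = 1
∂h/∂z = 1 (ReLU derivative)
∂z/∂w₁ = x = 1

∂L/∂w₁ = 2 × 1 × 1 × 1 = 2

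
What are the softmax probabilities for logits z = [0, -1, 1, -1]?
p = [0.2245, 0.0826, 0.6103, 0.0826]

exp(z) = [1, 0.3679, 2.718, 0.3679]
Sum = 4.454
p = [0.2245, 0.0826, 0.6103, 0.0826]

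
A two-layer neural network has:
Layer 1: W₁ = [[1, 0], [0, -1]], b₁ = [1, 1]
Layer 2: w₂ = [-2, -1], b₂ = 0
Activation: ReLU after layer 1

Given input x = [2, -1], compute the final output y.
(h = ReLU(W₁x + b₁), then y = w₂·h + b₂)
y = -8

Layer 1 pre-activation: z₁ = [3, 2]
After ReLU: h = [3, 2]
Layer 2 output: y = -2×3 + -1×2 + 0 = -8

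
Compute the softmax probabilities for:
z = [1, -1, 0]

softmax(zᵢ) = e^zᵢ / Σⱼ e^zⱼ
p = [0.6652, 0.09, 0.2447]

exp(z) = [2.718, 0.3679, 1]
Sum = 4.086
p = [0.6652, 0.09, 0.2447]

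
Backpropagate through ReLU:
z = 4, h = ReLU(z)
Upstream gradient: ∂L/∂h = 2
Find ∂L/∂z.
∂L/∂z = 2

h = ReLU(4) = 4
Since z > 0: ∂h/∂z = 1
∂L/∂z = ∂L/∂h · ∂h/∂z = 2 × 1 = 2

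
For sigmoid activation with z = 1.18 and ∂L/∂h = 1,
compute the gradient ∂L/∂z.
∂L/∂z = 0.1798

σ(1.18) = 0.7649
σ'(1.18) = σ(1.18)(1 - σ(1.18)) = 0.7649 × 0.2351 = 0.1798
∂L/∂z = ∂L/∂h · σ'(z) = 1 × 0.1798 = 0.1798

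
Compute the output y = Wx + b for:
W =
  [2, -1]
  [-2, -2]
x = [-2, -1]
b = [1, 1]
y = [-2, 7]

Wx = [2×-2 + -1×-1, -2×-2 + -2×-1]
   = [-3, 6]
y = Wx + b = [-3 + 1, 6 + 1] = [-2, 7]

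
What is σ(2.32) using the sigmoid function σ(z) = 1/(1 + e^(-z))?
0.9105

sigmoid(2.32) = 1/(1 + e^(-2.32)) = 1/(1 + 0.09827) = 0.9105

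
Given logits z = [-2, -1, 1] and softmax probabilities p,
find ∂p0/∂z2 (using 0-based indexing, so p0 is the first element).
∂p0/∂z2 = -0.03545

p = softmax(z) = [0.04201, 0.1142, 0.8438]
p0 = 0.04201, p2 = 0.8438

∂p0/∂z2 = -p0 × p2 = -0.04201 × 0.8438 = -0.03545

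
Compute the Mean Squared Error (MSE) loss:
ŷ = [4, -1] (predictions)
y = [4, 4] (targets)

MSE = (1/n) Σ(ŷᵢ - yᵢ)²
MSE = 12.5

MSE = (1/2)((4-4)² + (-1-4)²) = (1/2)(0 + 25) = 12.5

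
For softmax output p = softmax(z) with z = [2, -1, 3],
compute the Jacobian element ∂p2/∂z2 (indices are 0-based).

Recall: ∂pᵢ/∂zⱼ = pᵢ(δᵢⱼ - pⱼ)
∂p2/∂z2 = 0.201

p = softmax(z) = [0.2654, 0.01321, 0.7214]
p2 = 0.7214

∂p2/∂z2 = p2(1 - p2) = 0.7214 × (1 - 0.7214) = 0.201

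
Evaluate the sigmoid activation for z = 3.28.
0.9637

sigmoid(3.28) = 1/(1 + e^(-3.28)) = 1/(1 + 0.03763) = 0.9637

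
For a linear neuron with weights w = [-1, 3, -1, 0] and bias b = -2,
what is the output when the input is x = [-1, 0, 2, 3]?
y = -3

y = (-1)(-1) + (3)(0) + (-1)(2) + (0)(3) + -2 = -3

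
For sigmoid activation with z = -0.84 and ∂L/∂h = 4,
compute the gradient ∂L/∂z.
∂L/∂z = 0.8424

σ(-0.84) = 0.3015
σ'(-0.84) = σ(-0.84)(1 - σ(-0.84)) = 0.3015 × 0.6985 = 0.2106
∂L/∂z = ∂L/∂h · σ'(z) = 4 × 0.2106 = 0.8424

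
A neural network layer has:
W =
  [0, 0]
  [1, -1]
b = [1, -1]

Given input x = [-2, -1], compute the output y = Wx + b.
y = [1, -2]

Wx = [0×-2 + 0×-1, 1×-2 + -1×-1]
   = [0, -1]
y = Wx + b = [0 + 1, -1 + -1] = [1, -2]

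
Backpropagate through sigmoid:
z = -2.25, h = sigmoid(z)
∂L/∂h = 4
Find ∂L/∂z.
∂L/∂z = 0.345

σ(-2.25) = 0.09535
σ'(-2.25) = σ(-2.25)(1 - σ(-2.25)) = 0.09535 × 0.9047 = 0.08626
∂L/∂z = ∂L/∂h · σ'(z) = 4 × 0.08626 = 0.345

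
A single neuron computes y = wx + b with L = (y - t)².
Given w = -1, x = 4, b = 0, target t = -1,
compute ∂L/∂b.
∂L/∂b = -6

y = wx + b = (-1)(4) + 0 = -4
∂L/∂y = 2(y - t) = 2(-4 - -1) = -6
∂y/∂b = 1
∂L/∂b = ∂L/∂y · ∂y/∂b = -6 × 1 = -6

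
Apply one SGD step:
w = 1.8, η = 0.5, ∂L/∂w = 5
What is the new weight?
w_new = -0.7

w_new = w - η·∂L/∂w = 1.8 - 0.5×(5) = 1.8 - (2.5) = -0.7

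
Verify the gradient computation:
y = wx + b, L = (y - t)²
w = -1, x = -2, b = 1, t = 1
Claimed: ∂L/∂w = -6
Incorrect

y = (-1)(-2) + 1 = 3
∂L/∂y = 2(y - t) = 2(3 - 1) = 4
∂y/∂w = x = -2
∂L/∂w = 4 × -2 = -8

Claimed value: -6
Incorrect: The correct gradient is -8.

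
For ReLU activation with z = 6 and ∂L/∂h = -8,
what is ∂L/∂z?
∂L/∂z = -8

h = ReLU(6) = 6
Since z > 0: ∂h/∂z = 1
∂L/∂z = ∂L/∂h · ∂h/∂z = -8 × 1 = -8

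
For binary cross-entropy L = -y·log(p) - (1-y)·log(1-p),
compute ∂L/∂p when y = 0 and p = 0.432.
∂L/∂p = 1.761

∂L/∂p = -y/p + (1-y)/(1-p) = 0 + 1/0.568 = 1.761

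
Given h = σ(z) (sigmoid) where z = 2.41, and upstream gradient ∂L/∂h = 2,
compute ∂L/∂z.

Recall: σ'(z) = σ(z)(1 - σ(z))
∂L/∂z = 0.1512

σ(2.41) = 0.9176
σ'(2.41) = σ(2.41)(1 - σ(2.41)) = 0.9176 × 0.08241 = 0.07562
∂L/∂z = ∂L/∂h · σ'(z) = 2 × 0.07562 = 0.1512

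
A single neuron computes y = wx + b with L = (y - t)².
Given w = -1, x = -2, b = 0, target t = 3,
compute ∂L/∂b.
∂L/∂b = -2

y = wx + b = (-1)(-2) + 0 = 2
∂L/∂y = 2(y - t) = 2(2 - 3) = -2
∂y/∂b = 1
∂L/∂b = ∂L/∂y · ∂y/∂b = -2 × 1 = -2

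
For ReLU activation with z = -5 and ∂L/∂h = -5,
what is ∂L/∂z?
∂L/∂z = 0

h = ReLU(-5) = 0
Since z < 0: ∂h/∂z = 0
∂L/∂z = ∂L/∂h · ∂h/∂z = -5 × 0 = 0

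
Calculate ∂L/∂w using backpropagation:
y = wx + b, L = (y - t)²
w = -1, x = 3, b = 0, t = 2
∂L/∂w = -30

y = wx + b = (-1)(3) + 0 = -3
∂L/∂y = 2(y - t) = 2(-3 - 2) = -10
∂y/∂w = x = 3
∂L/∂w = ∂L/∂y · ∂y/∂w = -10 × 3 = -30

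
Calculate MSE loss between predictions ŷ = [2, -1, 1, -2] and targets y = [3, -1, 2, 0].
MSE = 1.5

MSE = (1/4)((2-3)² + (-1--1)² + (1-2)² + (-2-0)²) = (1/4)(1 + 0 + 1 + 4) = 1.5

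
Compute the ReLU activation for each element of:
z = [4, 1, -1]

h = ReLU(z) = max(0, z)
h = [4, 1, 0]

ReLU applied element-wise: max(0,4)=4, max(0,1)=1, max(0,-1)=0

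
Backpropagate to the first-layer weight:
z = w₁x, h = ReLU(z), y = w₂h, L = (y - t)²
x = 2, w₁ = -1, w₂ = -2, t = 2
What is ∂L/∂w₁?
∂L/∂w₁ = 0

Forward pass:
z = w₁x = -1×2 = -2
h = ReLU(-2) = 0
y = w₂h = -2×0 = 0

Backward pass:
∂L/∂y = 2(y - t) = 2(0 - 2) = -4
∂y/∂h = w₂ = -2
∂h/∂z = 0 (ReLU derivative)
∂z/∂w₁ = x = 2

∂L/∂w₁ = -4 × -2 × 0 × 2 = 0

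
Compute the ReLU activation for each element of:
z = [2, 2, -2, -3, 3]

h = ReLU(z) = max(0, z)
h = [2, 2, 0, 0, 3]

ReLU applied element-wise: max(0,2)=2, max(0,2)=2, max(0,-2)=0, max(0,-3)=0, max(0,3)=3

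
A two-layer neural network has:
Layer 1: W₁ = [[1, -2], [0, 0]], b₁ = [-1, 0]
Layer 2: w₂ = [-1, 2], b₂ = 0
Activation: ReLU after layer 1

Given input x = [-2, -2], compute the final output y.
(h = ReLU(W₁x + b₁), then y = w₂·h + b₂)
y = -1

Layer 1 pre-activation: z₁ = [1, 0]
After ReLU: h = [1, 0]
Layer 2 output: y = -1×1 + 2×0 + 0 = -1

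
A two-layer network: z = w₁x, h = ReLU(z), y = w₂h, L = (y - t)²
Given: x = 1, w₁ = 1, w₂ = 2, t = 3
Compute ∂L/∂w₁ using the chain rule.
∂L/∂w₁ = -4

Forward pass:
z = w₁x = 1×1 = 1
h = ReLU(1) = 1
y = w₂h = 2×1 = 2

Backward pass:
∂L/∂y = 2(y - t) = 2(2 - 3) = -2
∂y/∂h = w₂ = 2
∂h/∂z = 1 (ReLU derivative)
∂z/∂w₁ = x = 1

∂L/∂w₁ = -2 × 2 × 1 × 1 = -4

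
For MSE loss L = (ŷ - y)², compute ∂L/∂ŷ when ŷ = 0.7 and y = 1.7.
∂L/∂ŷ = -2.0

∂L/∂ŷ = 2(ŷ - y) = 2(0.7 - 1.7) = 2(-1.0) = -2.0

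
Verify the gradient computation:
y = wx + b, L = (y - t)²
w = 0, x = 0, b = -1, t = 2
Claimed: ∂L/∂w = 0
Correct

y = (0)(0) + -1 = -1
∂L/∂y = 2(y - t) = 2(-1 - 2) = -6
∂y/∂w = x = 0
∂L/∂w = -6 × 0 = 0

Claimed value: 0
Correct: The correct gradient is 0.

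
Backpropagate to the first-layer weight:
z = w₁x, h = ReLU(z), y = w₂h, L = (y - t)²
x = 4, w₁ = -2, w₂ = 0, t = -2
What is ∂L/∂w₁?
∂L/∂w₁ = 0

Forward pass:
z = w₁x = -2×4 = -8
h = ReLU(-8) = 0
y = w₂h = 0×0 = 0

Backward pass:
∂L/∂y = 2(y - t) = 2(0 - -2) = 4
∂y/∂h = w₂ = 0
∂h/∂z = 0 (ReLU derivative)
∂z/∂w₁ = x = 4

∂L/∂w₁ = 4 × 0 × 0 × 4 = 0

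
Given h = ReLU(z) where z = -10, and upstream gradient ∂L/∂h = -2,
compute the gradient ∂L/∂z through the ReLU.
∂L/∂z = 0

h = ReLU(-10) = 0
Since z < 0: ∂h/∂z = 0
∂L/∂z = ∂L/∂h · ∂h/∂z = -2 × 0 = 0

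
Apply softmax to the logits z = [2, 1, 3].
p = [0.2447, 0.09, 0.6652]

exp(z) = [7.389, 2.718, 20.09]
Sum = 30.19
p = [0.2447, 0.09, 0.6652]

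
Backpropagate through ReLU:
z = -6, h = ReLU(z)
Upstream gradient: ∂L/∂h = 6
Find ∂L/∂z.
∂L/∂z = 0

h = ReLU(-6) = 0
Since z < 0: ∂h/∂z = 0
∂L/∂z = ∂L/∂h · ∂h/∂z = 6 × 0 = 0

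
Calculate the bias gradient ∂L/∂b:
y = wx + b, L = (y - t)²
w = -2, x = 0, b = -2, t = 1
∂L/∂b = -6

y = wx + b = (-2)(0) + -2 = -2
∂L/∂y = 2(y - t) = 2(-2 - 1) = -6
∂y/∂b = 1
∂L/∂b = ∂L/∂y · ∂y/∂b = -6 × 1 = -6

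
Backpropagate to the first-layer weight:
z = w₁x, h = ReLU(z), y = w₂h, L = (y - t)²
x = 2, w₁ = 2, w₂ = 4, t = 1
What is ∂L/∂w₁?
∂L/∂w₁ = 240

Forward pass:
z = w₁x = 2×2 = 4
h = ReLU(4) = 4
y = w₂h = 4×4 = 16

Backward pass:
∂L/∂y = 2(y - t) = 2(16 - 1) = 30
∂y/∂h = w₂ = 4
∂h/∂z = 1 (ReLU derivative)
∂z/∂w₁ = x = 2

∂L/∂w₁ = 30 × 4 × 1 × 2 = 240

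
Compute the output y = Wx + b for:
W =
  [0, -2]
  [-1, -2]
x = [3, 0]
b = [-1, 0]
y = [-1, -3]

Wx = [0×3 + -2×0, -1×3 + -2×0]
   = [0, -3]
y = Wx + b = [0 + -1, -3 + 0] = [-1, -3]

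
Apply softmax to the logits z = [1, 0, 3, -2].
p = [0.1135, 0.0418, 0.839, 0.0057]

exp(z) = [2.718, 1, 20.09, 0.1353]
Sum = 23.94
p = [0.1135, 0.0418, 0.839, 0.0057]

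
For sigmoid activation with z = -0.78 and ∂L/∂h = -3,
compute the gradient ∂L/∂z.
∂L/∂z = -0.6466

σ(-0.78) = 0.3143
σ'(-0.78) = σ(-0.78)(1 - σ(-0.78)) = 0.3143 × 0.6857 = 0.2155
∂L/∂z = ∂L/∂h · σ'(z) = -3 × 0.2155 = -0.6466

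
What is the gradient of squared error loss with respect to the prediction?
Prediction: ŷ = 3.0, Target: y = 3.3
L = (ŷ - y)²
∂L/∂ŷ = -0.6

∂L/∂ŷ = 2(ŷ - y) = 2(3.0 - 3.3) = 2(-0.3) = -0.6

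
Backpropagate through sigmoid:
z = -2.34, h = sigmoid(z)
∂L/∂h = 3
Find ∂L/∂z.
∂L/∂z = 0.2404

σ(-2.34) = 0.08786
σ'(-2.34) = σ(-2.34)(1 - σ(-2.34)) = 0.08786 × 0.9121 = 0.08014
∂L/∂z = ∂L/∂h · σ'(z) = 3 × 0.08014 = 0.2404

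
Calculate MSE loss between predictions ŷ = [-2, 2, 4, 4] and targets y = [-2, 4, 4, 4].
MSE = 1

MSE = (1/4)((-2--2)² + (2-4)² + (4-4)² + (4-4)²) = (1/4)(0 + 4 + 0 + 0) = 1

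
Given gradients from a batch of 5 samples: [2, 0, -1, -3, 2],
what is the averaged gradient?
Average gradient = 0

Average = (1/5)(2 + 0 + -1 + -3 + 2) = 0/5 = 0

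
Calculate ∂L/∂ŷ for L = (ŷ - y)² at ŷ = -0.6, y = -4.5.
∂L/∂ŷ = 7.8

∂L/∂ŷ = 2(ŷ - y) = 2(-0.6 - -4.5) = 2(3.9) = 7.8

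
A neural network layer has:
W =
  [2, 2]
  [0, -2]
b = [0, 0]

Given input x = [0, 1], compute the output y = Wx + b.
y = [2, -2]

Wx = [2×0 + 2×1, 0×0 + -2×1]
   = [2, -2]
y = Wx + b = [2 + 0, -2 + 0] = [2, -2]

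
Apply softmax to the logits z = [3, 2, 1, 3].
p = [0.3995, 0.147, 0.0541, 0.3995]

exp(z) = [20.09, 7.389, 2.718, 20.09]
Sum = 50.28
p = [0.3995, 0.147, 0.0541, 0.3995]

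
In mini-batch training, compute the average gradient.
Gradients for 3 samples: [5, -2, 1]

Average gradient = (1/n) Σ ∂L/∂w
Average gradient = 1.333

Average = (1/3)(5 + -2 + 1) = 4/3 = 1.333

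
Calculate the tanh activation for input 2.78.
0.9923

tanh(2.78) = (e^(2.78) - e^(-2.78))/(e^(2.78) + e^(-2.78)) = 0.9923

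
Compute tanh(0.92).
0.7259

tanh(0.92) = (e^(0.92) - e^(-0.92))/(e^(0.92) + e^(-0.92)) = 0.7259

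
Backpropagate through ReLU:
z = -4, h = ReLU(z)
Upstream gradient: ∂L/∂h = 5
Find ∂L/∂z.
∂L/∂z = 0

h = ReLU(-4) = 0
Since z < 0: ∂h/∂z = 0
∂L/∂z = ∂L/∂h · ∂h/∂z = 5 × 0 = 0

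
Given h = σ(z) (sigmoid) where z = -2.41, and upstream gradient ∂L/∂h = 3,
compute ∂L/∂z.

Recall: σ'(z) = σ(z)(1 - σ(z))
∂L/∂z = 0.2269

σ(-2.41) = 0.08241
σ'(-2.41) = σ(-2.41)(1 - σ(-2.41)) = 0.08241 × 0.9176 = 0.07562
∂L/∂z = ∂L/∂h · σ'(z) = 3 × 0.07562 = 0.2269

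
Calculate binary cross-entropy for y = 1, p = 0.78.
L = 0.2485

L = -1·log(0.78) - 0·log(0.22) = -log(0.78) = 0.2485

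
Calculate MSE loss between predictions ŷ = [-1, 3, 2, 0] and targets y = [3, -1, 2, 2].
MSE = 9

MSE = (1/4)((-1-3)² + (3--1)² + (2-2)² + (0-2)²) = (1/4)(16 + 16 + 0 + 4) = 9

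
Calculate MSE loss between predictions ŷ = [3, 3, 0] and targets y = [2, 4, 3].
MSE = 3.667

MSE = (1/3)((3-2)² + (3-4)² + (0-3)²) = (1/3)(1 + 1 + 9) = 3.667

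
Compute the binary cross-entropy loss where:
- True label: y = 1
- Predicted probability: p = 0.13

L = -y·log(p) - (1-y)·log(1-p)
L = 2.04

L = -1·log(0.13) - 0·log(0.87) = -log(0.13) = 2.04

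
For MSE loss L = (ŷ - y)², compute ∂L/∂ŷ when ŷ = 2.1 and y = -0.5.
∂L/∂ŷ = 5.2

∂L/∂ŷ = 2(ŷ - y) = 2(2.1 - -0.5) = 2(2.6) = 5.2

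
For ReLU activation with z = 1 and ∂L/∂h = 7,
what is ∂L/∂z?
∂L/∂z = 7

h = ReLU(1) = 1
Since z > 0: ∂h/∂z = 1
∂L/∂z = ∂L/∂h · ∂h/∂z = 7 × 1 = 7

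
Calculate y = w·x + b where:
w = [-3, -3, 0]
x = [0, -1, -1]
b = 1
y = 4

y = (-3)(0) + (-3)(-1) + (0)(-1) + 1 = 4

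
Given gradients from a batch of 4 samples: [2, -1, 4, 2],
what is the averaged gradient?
Average gradient = 1.75

Average = (1/4)(2 + -1 + 4 + 2) = 7/4 = 1.75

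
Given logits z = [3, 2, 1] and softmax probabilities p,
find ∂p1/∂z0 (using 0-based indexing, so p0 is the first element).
∂p1/∂z0 = -0.1628

p = softmax(z) = [0.6652, 0.2447, 0.09003]
p1 = 0.2447, p0 = 0.6652

∂p1/∂z0 = -p1 × p0 = -0.2447 × 0.6652 = -0.1628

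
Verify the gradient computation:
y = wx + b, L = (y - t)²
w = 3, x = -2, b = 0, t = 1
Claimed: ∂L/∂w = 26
Incorrect

y = (3)(-2) + 0 = -6
∂L/∂y = 2(y - t) = 2(-6 - 1) = -14
∂y/∂w = x = -2
∂L/∂w = -14 × -2 = 28

Claimed value: 26
Incorrect: The correct gradient is 28.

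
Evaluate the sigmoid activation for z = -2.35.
0.08707

sigmoid(-2.35) = 1/(1 + e^(2.35)) = 1/(1 + 10.49) = 0.08707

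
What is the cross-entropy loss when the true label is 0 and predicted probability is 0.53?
L = 0.755

L = -0·log(0.53) - 1·log(0.47) = -log(0.47) = 0.755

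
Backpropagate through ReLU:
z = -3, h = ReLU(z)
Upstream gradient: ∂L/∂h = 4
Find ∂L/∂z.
∂L/∂z = 0

h = ReLU(-3) = 0
Since z < 0: ∂h/∂z = 0
∂L/∂z = ∂L/∂h · ∂h/∂z = 4 × 0 = 0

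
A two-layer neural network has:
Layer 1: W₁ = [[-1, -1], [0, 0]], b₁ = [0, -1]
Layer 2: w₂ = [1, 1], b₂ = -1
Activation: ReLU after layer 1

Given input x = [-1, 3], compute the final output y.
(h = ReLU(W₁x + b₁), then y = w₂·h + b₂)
y = -1

Layer 1 pre-activation: z₁ = [-2, -1]
After ReLU: h = [0, 0]
Layer 2 output: y = 1×0 + 1×0 + -1 = -1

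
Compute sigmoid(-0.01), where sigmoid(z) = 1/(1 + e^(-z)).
0.4975

sigmoid(-0.01) = 1/(1 + e^(0.01)) = 1/(1 + 1.01) = 0.4975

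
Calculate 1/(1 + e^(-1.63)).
0.8362

sigmoid(1.63) = 1/(1 + e^(-1.63)) = 1/(1 + 0.1959) = 0.8362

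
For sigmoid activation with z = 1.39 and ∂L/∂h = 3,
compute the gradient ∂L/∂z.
∂L/∂z = 0.4789

σ(1.39) = 0.8006
σ'(1.39) = σ(1.39)(1 - σ(1.39)) = 0.8006 × 0.1994 = 0.1596
∂L/∂z = ∂L/∂h · σ'(z) = 3 × 0.1596 = 0.4789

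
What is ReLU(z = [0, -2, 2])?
h = [0, 0, 2]

ReLU applied element-wise: max(0,0)=0, max(0,-2)=0, max(0,2)=2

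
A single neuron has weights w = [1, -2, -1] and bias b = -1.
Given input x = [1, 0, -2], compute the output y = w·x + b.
y = 2

y = (1)(1) + (-2)(0) + (-1)(-2) + -1 = 2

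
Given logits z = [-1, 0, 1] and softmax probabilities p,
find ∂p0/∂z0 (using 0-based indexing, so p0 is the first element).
∂p0/∂z0 = 0.08193

p = softmax(z) = [0.09003, 0.2447, 0.6652]
p0 = 0.09003

∂p0/∂z0 = p0(1 - p0) = 0.09003 × (1 - 0.09003) = 0.08193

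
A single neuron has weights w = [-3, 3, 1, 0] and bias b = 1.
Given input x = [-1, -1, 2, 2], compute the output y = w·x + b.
y = 3

y = (-3)(-1) + (3)(-1) + (1)(2) + (0)(2) + 1 = 3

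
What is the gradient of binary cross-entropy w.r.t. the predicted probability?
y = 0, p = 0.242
∂L/∂p = 1.319

∂L/∂p = -y/p + (1-y)/(1-p) = 0 + 1/0.758 = 1.319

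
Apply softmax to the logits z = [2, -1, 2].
p = [0.4879, 0.0243, 0.4879]

exp(z) = [7.389, 0.3679, 7.389]
Sum = 15.15
p = [0.4879, 0.0243, 0.4879]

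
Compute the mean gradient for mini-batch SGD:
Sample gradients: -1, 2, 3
Average gradient = 1.333

Average = (1/3)(-1 + 2 + 3) = 4/3 = 1.333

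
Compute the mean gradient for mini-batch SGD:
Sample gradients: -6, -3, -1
Average gradient = -3.333

Average = (1/3)(-6 + -3 + -1) = -10/3 = -3.333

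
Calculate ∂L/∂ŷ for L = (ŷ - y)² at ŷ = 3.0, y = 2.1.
∂L/∂ŷ = 1.8

∂L/∂ŷ = 2(ŷ - y) = 2(3.0 - 2.1) = 2(0.9) = 1.8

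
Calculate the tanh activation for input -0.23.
-0.226

tanh(-0.23) = (e^(-0.23) - e^(0.23))/(e^(-0.23) + e^(0.23)) = -0.226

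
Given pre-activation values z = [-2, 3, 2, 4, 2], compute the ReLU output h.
h = [0, 3, 2, 4, 2]

ReLU applied element-wise: max(0,-2)=0, max(0,3)=3, max(0,2)=2, max(0,4)=4, max(0,2)=2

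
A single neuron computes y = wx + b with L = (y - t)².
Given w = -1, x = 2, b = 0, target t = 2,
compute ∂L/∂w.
∂L/∂w = -16

y = wx + b = (-1)(2) + 0 = -2
∂L/∂y = 2(y - t) = 2(-2 - 2) = -8
∂y/∂w = x = 2
∂L/∂w = ∂L/∂y · ∂y/∂w = -8 × 2 = -16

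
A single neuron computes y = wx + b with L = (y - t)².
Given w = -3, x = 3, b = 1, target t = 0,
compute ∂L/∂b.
∂L/∂b = -16

y = wx + b = (-3)(3) + 1 = -8
∂L/∂y = 2(y - t) = 2(-8 - 0) = -16
∂y/∂b = 1
∂L/∂b = ∂L/∂y · ∂y/∂b = -16 × 1 = -16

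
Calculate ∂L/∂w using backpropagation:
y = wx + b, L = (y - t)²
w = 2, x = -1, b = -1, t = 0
∂L/∂w = 6

y = wx + b = (2)(-1) + -1 = -3
∂L/∂y = 2(y - t) = 2(-3 - 0) = -6
∂y/∂w = x = -1
∂L/∂w = ∂L/∂y · ∂y/∂w = -6 × -1 = 6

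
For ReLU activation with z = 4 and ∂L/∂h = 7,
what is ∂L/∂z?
∂L/∂z = 7

h = ReLU(4) = 4
Since z > 0: ∂h/∂z = 1
∂L/∂z = ∂L/∂h · ∂h/∂z = 7 × 1 = 7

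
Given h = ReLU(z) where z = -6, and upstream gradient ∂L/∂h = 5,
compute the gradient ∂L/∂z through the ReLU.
∂L/∂z = 0

h = ReLU(-6) = 0
Since z < 0: ∂h/∂z = 0
∂L/∂z = ∂L/∂h · ∂h/∂z = 5 × 0 = 0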